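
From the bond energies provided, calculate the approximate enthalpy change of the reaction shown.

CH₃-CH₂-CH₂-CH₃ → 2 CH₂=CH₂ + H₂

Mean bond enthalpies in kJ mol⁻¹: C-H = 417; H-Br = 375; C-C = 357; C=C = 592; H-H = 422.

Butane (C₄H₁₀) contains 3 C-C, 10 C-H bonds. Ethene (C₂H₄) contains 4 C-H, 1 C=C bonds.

Bonds broken (reactants):
  C-C: 3 × 357 = 1071
  C-H: 10 × 417 = 4170
  Σ(broken) = 5241 kJ
Bonds formed (products):
  C-H: 8 × 417 = 3336
  C=C: 2 × 592 = 1184
  H-H: 1 × 422 = 422
  Σ(formed) = 4942 kJ
ΔH = Σ(broken) − Σ(formed) = 5241 − 4942 = +299 kJ

ΔH ≈ +299 kJ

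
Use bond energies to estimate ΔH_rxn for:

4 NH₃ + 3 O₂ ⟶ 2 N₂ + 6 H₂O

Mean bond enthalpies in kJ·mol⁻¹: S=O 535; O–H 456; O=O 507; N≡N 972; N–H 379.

ΔH ≈ −1347 kJ

Bonds broken (reactants):
  N–H: 12 × 379 = 4548
  O=O: 3 × 507 = 1521
  Σ(broken) = 6069 kJ
Bonds formed (products):
  N≡N: 2 × 972 = 1944
  O–H: 12 × 456 = 5472
  Σ(formed) = 7416 kJ
ΔH = Σ(broken) − Σ(formed) = 6069 − 7416 = −1347 kJ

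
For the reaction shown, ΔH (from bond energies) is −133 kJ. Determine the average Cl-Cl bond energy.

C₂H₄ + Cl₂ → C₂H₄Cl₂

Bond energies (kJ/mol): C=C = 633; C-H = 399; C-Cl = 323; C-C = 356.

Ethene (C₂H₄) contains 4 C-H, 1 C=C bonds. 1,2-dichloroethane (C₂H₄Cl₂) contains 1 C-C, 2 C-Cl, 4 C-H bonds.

Let D be the Cl-Cl bond energy.
Σ(broken) = 4×399 + 1×633 + 1×D = 2229 + D
Σ(formed) = 1×356 + 2×323 + 4×399 = 2598
ΔH = Σ(broken) − Σ(formed) = (2229 + D) − (2598) = −369 + D
Setting this equal to −133 kJ gives D = 236 kJ/mol.

D(Cl-Cl) ≈ 236 kJ/mol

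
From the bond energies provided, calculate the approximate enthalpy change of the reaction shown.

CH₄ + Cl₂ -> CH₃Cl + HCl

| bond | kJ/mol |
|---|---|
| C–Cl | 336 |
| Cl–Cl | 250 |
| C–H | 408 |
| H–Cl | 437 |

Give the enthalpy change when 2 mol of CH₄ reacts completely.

Bonds broken (reactants):
  C–H: 4 × 408 = 1632
  Cl–Cl: 1 × 250 = 250
  Σ(broken) = 1882 kJ
Bonds formed (products):
  C–Cl: 1 × 336 = 336
  C–H: 3 × 408 = 1224
  H–Cl: 1 × 437 = 437
  Σ(formed) = 1997 kJ
ΔH = Σ(broken) − Σ(formed) = 1882 − 1997 = −115 kJ
For 2× the reaction as written: 2 × (−115) = −230 kJ

ΔH = −230 kJ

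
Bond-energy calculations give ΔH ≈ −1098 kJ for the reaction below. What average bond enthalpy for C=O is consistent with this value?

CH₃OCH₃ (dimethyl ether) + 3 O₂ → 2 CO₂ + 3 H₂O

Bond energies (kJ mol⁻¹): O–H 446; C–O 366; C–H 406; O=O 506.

Let D be the C=O bond energy.
Σ(broken) = 6×406 + 2×366 + 3×506 = 4686
Σ(formed) = 4×D + 6×446 = 2676 + 4D
ΔH = Σ(broken) − Σ(formed) = (4686) − (2676 + 4D) = +2010 − 4D
Setting this equal to −1098 kJ gives 4D = 3108, so D = 777 kJ/mol.

D(C=O) ≈ 777 kJ/mol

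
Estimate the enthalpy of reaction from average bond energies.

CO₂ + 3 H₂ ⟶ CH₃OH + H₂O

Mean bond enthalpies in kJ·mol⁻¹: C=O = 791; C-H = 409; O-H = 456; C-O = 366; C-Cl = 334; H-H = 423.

Bonds broken (reactants):
  C=O: 2 × 791 = 1582
  H-H: 3 × 423 = 1269
  Σ(broken) = 2851 kJ
Bonds formed (products):
  C-H: 3 × 409 = 1227
  C-O: 1 × 366 = 366
  O-H: 3 × 456 = 1368
  Σ(formed) = 2961 kJ
ΔH = Σ(broken) − Σ(formed) = 2851 − 2961 = −110 kJ

ΔH ≈ −110 kJ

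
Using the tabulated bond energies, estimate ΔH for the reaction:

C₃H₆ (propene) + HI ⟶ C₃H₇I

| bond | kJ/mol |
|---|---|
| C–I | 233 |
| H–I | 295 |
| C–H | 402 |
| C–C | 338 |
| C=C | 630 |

Bonds broken (reactants):
  C–C: 1 × 338 = 338
  C–H: 6 × 402 = 2412
  C=C: 1 × 630 = 630
  H–I: 1 × 295 = 295
  Σ(broken) = 3675 kJ
Bonds formed (products):
  C–C: 2 × 338 = 676
  C–H: 7 × 402 = 2814
  C–I: 1 × 233 = 233
  Σ(formed) = 3723 kJ
ΔH = Σ(broken) − Σ(formed) = 3675 − 3723 = −48 kJ

ΔH ≈ −48 kJ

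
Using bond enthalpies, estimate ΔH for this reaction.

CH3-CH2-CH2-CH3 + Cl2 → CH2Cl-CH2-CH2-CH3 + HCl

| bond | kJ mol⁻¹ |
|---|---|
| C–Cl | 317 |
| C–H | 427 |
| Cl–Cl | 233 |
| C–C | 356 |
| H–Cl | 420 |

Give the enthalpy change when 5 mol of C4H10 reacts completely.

Bonds broken (reactants):
  C–C: 3 × 356 = 1068
  C–H: 10 × 427 = 4270
  Cl–Cl: 1 × 233 = 233
  Σ(broken) = 5571 kJ
Bonds formed (products):
  C–C: 3 × 356 = 1068
  C–Cl: 1 × 317 = 317
  C–H: 9 × 427 = 3843
  H–Cl: 1 × 420 = 420
  Σ(formed) = 5648 kJ
ΔH = Σ(broken) − Σ(formed) = 5571 − 5648 = −77 kJ
For 5× the reaction as written: 5 × (−77) = −385 kJ

ΔH = −385 kJ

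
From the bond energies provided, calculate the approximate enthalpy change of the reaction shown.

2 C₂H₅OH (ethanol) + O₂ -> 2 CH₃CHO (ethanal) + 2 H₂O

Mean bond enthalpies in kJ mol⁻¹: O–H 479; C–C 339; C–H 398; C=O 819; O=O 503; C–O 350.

ΔH ≈ −597 kJ

Bonds broken (reactants):
  C–C: 2 × 339 = 678
  C–H: 10 × 398 = 3980
  C–O: 2 × 350 = 700
  O–H: 2 × 479 = 958
  O=O: 1 × 503 = 503
  Σ(broken) = 6819 kJ
Bonds formed (products):
  C–C: 2 × 339 = 678
  C–H: 8 × 398 = 3184
  C=O: 2 × 819 = 1638
  O–H: 4 × 479 = 1916
  Σ(formed) = 7416 kJ
ΔH = Σ(broken) − Σ(formed) = 6819 − 7416 = −597 kJ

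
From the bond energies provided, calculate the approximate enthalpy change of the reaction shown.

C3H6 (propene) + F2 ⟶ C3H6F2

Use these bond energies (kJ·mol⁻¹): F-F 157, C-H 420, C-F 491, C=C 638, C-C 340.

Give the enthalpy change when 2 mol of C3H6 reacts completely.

ΔH = −1054 kJ

Bonds broken (reactants):
  C-C: 1 × 340 = 340
  C-H: 6 × 420 = 2520
  C=C: 1 × 638 = 638
  F-F: 1 × 157 = 157
  Σ(broken) = 3655 kJ
Bonds formed (products):
  C-C: 2 × 340 = 680
  C-F: 2 × 491 = 982
  C-H: 6 × 420 = 2520
  Σ(formed) = 4182 kJ
ΔH = Σ(broken) − Σ(formed) = 3655 − 4182 = −527 kJ
For 2× the reaction as written: 2 × (−527) = −1054 kJ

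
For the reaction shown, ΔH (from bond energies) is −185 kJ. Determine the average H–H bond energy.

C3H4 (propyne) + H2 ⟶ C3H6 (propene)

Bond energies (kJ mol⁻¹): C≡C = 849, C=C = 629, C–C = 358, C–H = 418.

Let D be the H–H bond energy.
Σ(broken) = 1×849 + 1×358 + 4×418 + 1×D = 2879 + D
Σ(formed) = 1×358 + 6×418 + 1×629 = 3495
ΔH = Σ(broken) − Σ(formed) = (2879 + D) − (3495) = −616 + D
Setting this equal to −185 kJ gives D = 431 kJ/mol.

D(H–H) ≈ 431 kJ/mol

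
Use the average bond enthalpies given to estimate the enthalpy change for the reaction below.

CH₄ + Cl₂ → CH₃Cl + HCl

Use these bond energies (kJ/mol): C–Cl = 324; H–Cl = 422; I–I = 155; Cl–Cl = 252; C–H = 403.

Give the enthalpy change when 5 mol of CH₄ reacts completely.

ΔH = −455 kJ

Bonds broken (reactants):
  C–H: 4 × 403 = 1612
  Cl–Cl: 1 × 252 = 252
  Σ(broken) = 1864 kJ
Bonds formed (products):
  C–Cl: 1 × 324 = 324
  C–H: 3 × 403 = 1209
  H–Cl: 1 × 422 = 422
  Σ(formed) = 1955 kJ
ΔH = Σ(broken) − Σ(formed) = 1864 − 1955 = −91 kJ
For 5× the reaction as written: 5 × (−91) = −455 kJ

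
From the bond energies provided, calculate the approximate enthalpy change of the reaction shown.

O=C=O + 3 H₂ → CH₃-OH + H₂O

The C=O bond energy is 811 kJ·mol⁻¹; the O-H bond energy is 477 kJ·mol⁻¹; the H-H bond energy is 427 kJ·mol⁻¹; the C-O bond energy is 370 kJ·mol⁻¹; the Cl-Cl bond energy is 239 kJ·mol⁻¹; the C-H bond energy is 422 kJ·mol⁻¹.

ΔH ≈ −164 kJ

Bonds broken (reactants):
  C=O: 2 × 811 = 1622
  H-H: 3 × 427 = 1281
  Σ(broken) = 2903 kJ
Bonds formed (products):
  C-H: 3 × 422 = 1266
  C-O: 1 × 370 = 370
  O-H: 3 × 477 = 1431
  Σ(formed) = 3067 kJ
ΔH = Σ(broken) − Σ(formed) = 2903 − 3067 = −164 kJ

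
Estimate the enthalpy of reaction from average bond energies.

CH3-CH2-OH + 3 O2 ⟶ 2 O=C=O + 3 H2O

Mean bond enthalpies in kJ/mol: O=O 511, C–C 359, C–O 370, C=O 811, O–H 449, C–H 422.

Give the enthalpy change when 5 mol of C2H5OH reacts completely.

Bonds broken (reactants):
  C–C: 1 × 359 = 359
  C–H: 5 × 422 = 2110
  C–O: 1 × 370 = 370
  O–H: 1 × 449 = 449
  O=O: 3 × 511 = 1533
  Σ(broken) = 4821 kJ
Bonds formed (products):
  C=O: 4 × 811 = 3244
  O–H: 6 × 449 = 2694
  Σ(formed) = 5938 kJ
ΔH = Σ(broken) − Σ(formed) = 4821 − 5938 = −1117 kJ
For 5× the reaction as written: 5 × (−1117) = −5585 kJ

ΔH = −5585 kJ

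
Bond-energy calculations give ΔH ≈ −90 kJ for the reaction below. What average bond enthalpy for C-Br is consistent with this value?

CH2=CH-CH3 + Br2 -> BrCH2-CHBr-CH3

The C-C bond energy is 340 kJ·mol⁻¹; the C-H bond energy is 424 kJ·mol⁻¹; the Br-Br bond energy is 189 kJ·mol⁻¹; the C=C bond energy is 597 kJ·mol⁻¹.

Let D be the C-Br bond energy.
Σ(broken) = 1×189 + 1×340 + 6×424 + 1×597 = 3670
Σ(formed) = 2×D + 2×340 + 6×424 = 3224 + 2D
ΔH = Σ(broken) − Σ(formed) = (3670) − (3224 + 2D) = +446 − 2D
Setting this equal to −90 kJ gives 2D = 536, so D = 268 kJ/mol.

D(C-Br) ≈ 268 kJ/mol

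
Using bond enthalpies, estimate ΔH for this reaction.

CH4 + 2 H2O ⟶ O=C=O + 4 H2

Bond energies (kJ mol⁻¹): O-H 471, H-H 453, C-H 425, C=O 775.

ΔH ≈ +222 kJ

Bonds broken (reactants):
  C-H: 4 × 425 = 1700
  O-H: 4 × 471 = 1884
  Σ(broken) = 3584 kJ
Bonds formed (products):
  C=O: 2 × 775 = 1550
  H-H: 4 × 453 = 1812
  Σ(formed) = 3362 kJ
ΔH = Σ(broken) − Σ(formed) = 3584 − 3362 = +222 kJ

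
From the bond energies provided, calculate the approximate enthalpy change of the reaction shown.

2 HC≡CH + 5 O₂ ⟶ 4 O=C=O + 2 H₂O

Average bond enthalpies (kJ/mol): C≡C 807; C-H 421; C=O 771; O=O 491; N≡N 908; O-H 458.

Bonds broken (reactants):
  C≡C: 2 × 807 = 1614
  C-H: 4 × 421 = 1684
  O=O: 5 × 491 = 2455
  Σ(broken) = 5753 kJ
Bonds formed (products):
  C=O: 8 × 771 = 6168
  O-H: 4 × 458 = 1832
  Σ(formed) = 8000 kJ
ΔH = Σ(broken) − Σ(formed) = 5753 − 8000 = −2247 kJ

ΔH ≈ −2247 kJ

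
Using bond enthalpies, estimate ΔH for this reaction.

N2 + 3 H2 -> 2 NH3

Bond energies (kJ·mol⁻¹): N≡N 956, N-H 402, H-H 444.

Bonds broken (reactants):
  H-H: 3 × 444 = 1332
  N≡N: 1 × 956 = 956
  Σ(broken) = 2288 kJ
Bonds formed (products):
  N-H: 6 × 402 = 2412
  Σ(formed) = 2412 kJ
ΔH = Σ(broken) − Σ(formed) = 2288 − 2412 = −124 kJ

ΔH ≈ −124 kJ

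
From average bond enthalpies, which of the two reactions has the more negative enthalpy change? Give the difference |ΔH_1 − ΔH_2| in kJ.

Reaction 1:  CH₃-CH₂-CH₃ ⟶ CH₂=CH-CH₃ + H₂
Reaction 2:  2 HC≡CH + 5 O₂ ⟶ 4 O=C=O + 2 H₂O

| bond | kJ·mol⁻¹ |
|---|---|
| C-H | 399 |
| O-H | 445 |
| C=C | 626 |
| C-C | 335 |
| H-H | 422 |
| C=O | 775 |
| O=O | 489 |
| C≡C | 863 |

Reaction 2, by 2298 kJ

Reaction 1:
  Bonds broken (reactants):
    C-C: 2 × 335 = 670
    C-H: 8 × 399 = 3192
    Σ(broken) = 3862 kJ
  Bonds formed (products):
    C-C: 1 × 335 = 335
    C-H: 6 × 399 = 2394
    C=C: 1 × 626 = 626
    H-H: 1 × 422 = 422
    Σ(formed) = 3777 kJ
  ΔH_1 = 3862 − 3777 = +85 kJ
Reaction 2:
  Bonds broken (reactants):
    C≡C: 2 × 863 = 1726
    C-H: 4 × 399 = 1596
    O=O: 5 × 489 = 2445
    Σ(broken) = 5767 kJ
  Bonds formed (products):
    C=O: 8 × 775 = 6200
    O-H: 4 × 445 = 1780
    Σ(formed) = 7980 kJ
  ΔH_2 = 5767 − 7980 = −2213 kJ
ΔH_1 − ΔH_2 = +2298 kJ, so reaction 2 has the more negative ΔH; |ΔH_1 − ΔH_2| = 2298 kJ.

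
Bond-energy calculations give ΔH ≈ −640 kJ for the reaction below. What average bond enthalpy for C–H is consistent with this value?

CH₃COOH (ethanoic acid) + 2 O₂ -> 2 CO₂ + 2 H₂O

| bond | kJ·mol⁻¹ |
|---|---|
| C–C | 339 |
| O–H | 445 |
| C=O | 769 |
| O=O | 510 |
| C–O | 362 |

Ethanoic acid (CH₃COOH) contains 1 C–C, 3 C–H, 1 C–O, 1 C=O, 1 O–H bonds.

Let D be the C–H bond energy.
Σ(broken) = 1×339 + 3×D + 1×362 + 1×769 + 1×445 + 2×510 = 2935 + 3D
Σ(formed) = 4×769 + 4×445 = 4856
ΔH = Σ(broken) − Σ(formed) = (2935 + 3D) − (4856) = −1921 + 3D
Setting this equal to −640 kJ gives 3D = 1281, so D = 427 kJ/mol.

D(C–H) ≈ 427 kJ/mol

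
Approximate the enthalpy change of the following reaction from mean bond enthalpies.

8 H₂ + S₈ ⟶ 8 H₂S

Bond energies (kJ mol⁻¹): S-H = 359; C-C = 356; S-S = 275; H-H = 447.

Bonds broken (reactants):
  H-H: 8 × 447 = 3576
  S-S: 8 × 275 = 2200
  Σ(broken) = 5776 kJ
Bonds formed (products):
  S-H: 16 × 359 = 5744
  Σ(formed) = 5744 kJ
ΔH = Σ(broken) − Σ(formed) = 5776 − 5744 = +32 kJ

ΔH ≈ +32 kJ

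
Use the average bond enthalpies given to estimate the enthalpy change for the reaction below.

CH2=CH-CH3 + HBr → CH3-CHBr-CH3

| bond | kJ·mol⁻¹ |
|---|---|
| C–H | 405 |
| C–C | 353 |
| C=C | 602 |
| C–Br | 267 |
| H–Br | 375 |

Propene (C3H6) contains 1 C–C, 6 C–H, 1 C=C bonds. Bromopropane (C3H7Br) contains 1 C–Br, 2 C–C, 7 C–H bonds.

Bonds broken (reactants):
  C–C: 1 × 353 = 353
  C–H: 6 × 405 = 2430
  C=C: 1 × 602 = 602
  H–Br: 1 × 375 = 375
  Σ(broken) = 3760 kJ
Bonds formed (products):
  C–Br: 1 × 267 = 267
  C–C: 2 × 353 = 706
  C–H: 7 × 405 = 2835
  Σ(formed) = 3808 kJ
ΔH = Σ(broken) − Σ(formed) = 3760 − 3808 = −48 kJ

ΔH ≈ −48 kJ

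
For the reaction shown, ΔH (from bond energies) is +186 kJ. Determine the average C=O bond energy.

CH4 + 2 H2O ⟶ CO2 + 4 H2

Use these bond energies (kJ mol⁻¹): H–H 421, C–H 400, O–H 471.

D(C=O) ≈ 807 kJ/mol

Let D be the C=O bond energy.
Σ(broken) = 4×400 + 4×471 = 3484
Σ(formed) = 2×D + 4×421 = 1684 + 2D
ΔH = Σ(broken) − Σ(formed) = (3484) − (1684 + 2D) = +1800 − 2D
Setting this equal to +186 kJ gives 2D = 1614, so D = 807 kJ/mol.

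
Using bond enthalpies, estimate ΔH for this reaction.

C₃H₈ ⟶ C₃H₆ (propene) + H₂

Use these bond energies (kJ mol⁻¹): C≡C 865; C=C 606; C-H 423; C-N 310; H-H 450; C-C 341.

ΔH ≈ +131 kJ

Bonds broken (reactants):
  C-C: 2 × 341 = 682
  C-H: 8 × 423 = 3384
  Σ(broken) = 4066 kJ
Bonds formed (products):
  C-C: 1 × 341 = 341
  C-H: 6 × 423 = 2538
  C=C: 1 × 606 = 606
  H-H: 1 × 450 = 450
  Σ(formed) = 3935 kJ
ΔH = Σ(broken) − Σ(formed) = 4066 − 3935 = +131 kJ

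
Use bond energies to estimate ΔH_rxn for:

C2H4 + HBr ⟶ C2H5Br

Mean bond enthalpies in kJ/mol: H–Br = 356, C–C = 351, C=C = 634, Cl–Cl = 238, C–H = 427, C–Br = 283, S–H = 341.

ΔH ≈ −71 kJ

Bonds broken (reactants):
  C–H: 4 × 427 = 1708
  C=C: 1 × 634 = 634
  H–Br: 1 × 356 = 356
  Σ(broken) = 2698 kJ
Bonds formed (products):
  C–Br: 1 × 283 = 283
  C–C: 1 × 351 = 351
  C–H: 5 × 427 = 2135
  Σ(formed) = 2769 kJ
ΔH = Σ(broken) − Σ(formed) = 2698 − 2769 = −71 kJ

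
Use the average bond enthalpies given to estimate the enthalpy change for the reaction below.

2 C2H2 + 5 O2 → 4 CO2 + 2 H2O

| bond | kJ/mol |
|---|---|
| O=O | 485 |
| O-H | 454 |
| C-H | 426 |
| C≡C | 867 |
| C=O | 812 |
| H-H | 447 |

ΔH ≈ −2449 kJ

Bonds broken (reactants):
  C≡C: 2 × 867 = 1734
  C-H: 4 × 426 = 1704
  O=O: 5 × 485 = 2425
  Σ(broken) = 5863 kJ
Bonds formed (products):
  C=O: 8 × 812 = 6496
  O-H: 4 × 454 = 1816
  Σ(formed) = 8312 kJ
ΔH = Σ(broken) − Σ(formed) = 5863 − 8312 = −2449 kJ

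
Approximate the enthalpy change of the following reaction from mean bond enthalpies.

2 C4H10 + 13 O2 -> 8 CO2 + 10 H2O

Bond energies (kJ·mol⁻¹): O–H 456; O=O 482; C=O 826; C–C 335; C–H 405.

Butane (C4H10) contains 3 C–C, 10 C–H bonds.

ΔH ≈ −5960 kJ

Bonds broken (reactants):
  C–C: 6 × 335 = 2010
  C–H: 20 × 405 = 8100
  O=O: 13 × 482 = 6266
  Σ(broken) = 16376 kJ
Bonds formed (products):
  C=O: 16 × 826 = 13216
  O–H: 20 × 456 = 9120
  Σ(formed) = 22336 kJ
ΔH = Σ(broken) − Σ(formed) = 16376 − 22336 = −5960 kJ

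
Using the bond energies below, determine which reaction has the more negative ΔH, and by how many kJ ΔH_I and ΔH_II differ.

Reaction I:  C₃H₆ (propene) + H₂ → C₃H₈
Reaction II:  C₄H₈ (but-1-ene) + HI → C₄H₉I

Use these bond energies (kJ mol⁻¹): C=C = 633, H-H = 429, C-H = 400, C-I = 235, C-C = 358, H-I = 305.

Reaction I, by 41 kJ

Reaction I:
  Bonds broken (reactants):
    C-C: 1 × 358 = 358
    C-H: 6 × 400 = 2400
    C=C: 1 × 633 = 633
    H-H: 1 × 429 = 429
    Σ(broken) = 3820 kJ
  Bonds formed (products):
    C-C: 2 × 358 = 716
    C-H: 8 × 400 = 3200
    Σ(formed) = 3916 kJ
  ΔH_I = 3820 − 3916 = −96 kJ
Reaction II:
  Bonds broken (reactants):
    C-C: 2 × 358 = 716
    C-H: 8 × 400 = 3200
    C=C: 1 × 633 = 633
    H-I: 1 × 305 = 305
    Σ(broken) = 4854 kJ
  Bonds formed (products):
    C-C: 3 × 358 = 1074
    C-H: 9 × 400 = 3600
    C-I: 1 × 235 = 235
    Σ(formed) = 4909 kJ
  ΔH_II = 4854 − 4909 = −55 kJ
ΔH_I − ΔH_II = −41 kJ, so reaction I has the more negative ΔH; |ΔH_I − ΔH_II| = 41 kJ.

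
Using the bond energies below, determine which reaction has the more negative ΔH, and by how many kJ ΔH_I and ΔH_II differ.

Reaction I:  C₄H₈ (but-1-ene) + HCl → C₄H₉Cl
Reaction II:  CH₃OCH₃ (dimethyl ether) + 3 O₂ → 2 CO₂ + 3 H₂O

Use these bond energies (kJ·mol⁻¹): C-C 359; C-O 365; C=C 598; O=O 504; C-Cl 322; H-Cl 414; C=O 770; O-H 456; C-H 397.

Reaction I:
  Bonds broken (reactants):
    C-C: 2 × 359 = 718
    C-H: 8 × 397 = 3176
    C=C: 1 × 598 = 598
    H-Cl: 1 × 414 = 414
    Σ(broken) = 4906 kJ
  Bonds formed (products):
    C-C: 3 × 359 = 1077
    C-Cl: 1 × 322 = 322
    C-H: 9 × 397 = 3573
    Σ(formed) = 4972 kJ
  ΔH_I = 4906 − 4972 = −66 kJ
Reaction II:
  Bonds broken (reactants):
    C-H: 6 × 397 = 2382
    C-O: 2 × 365 = 730
    O=O: 3 × 504 = 1512
    Σ(broken) = 4624 kJ
  Bonds formed (products):
    C=O: 4 × 770 = 3080
    O-H: 6 × 456 = 2736
    Σ(formed) = 5816 kJ
  ΔH_II = 4624 − 5816 = −1192 kJ
ΔH_I − ΔH_II = +1126 kJ, so reaction II has the more negative ΔH; |ΔH_I − ΔH_II| = 1126 kJ.

Reaction II, by 1126 kJ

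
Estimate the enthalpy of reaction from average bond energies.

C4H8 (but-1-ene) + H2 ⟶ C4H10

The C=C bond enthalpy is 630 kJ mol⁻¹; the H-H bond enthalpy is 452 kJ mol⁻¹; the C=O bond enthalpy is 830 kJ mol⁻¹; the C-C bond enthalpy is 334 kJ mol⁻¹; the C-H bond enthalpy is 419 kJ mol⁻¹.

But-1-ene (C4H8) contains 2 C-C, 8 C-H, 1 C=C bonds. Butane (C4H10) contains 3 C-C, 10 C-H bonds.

Bonds broken (reactants):
  C-C: 2 × 334 = 668
  C-H: 8 × 419 = 3352
  C=C: 1 × 630 = 630
  H-H: 1 × 452 = 452
  Σ(broken) = 5102 kJ
Bonds formed (products):
  C-C: 3 × 334 = 1002
  C-H: 10 × 419 = 4190
  Σ(formed) = 5192 kJ
ΔH = Σ(broken) − Σ(formed) = 5102 − 5192 = −90 kJ

ΔH ≈ −90 kJ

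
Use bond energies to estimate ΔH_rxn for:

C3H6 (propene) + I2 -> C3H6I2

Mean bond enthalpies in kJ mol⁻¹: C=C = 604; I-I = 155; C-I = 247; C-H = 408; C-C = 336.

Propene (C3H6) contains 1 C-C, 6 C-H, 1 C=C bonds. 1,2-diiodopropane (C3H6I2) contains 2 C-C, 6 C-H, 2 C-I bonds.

ΔH ≈ −71 kJ

Bonds broken (reactants):
  C-C: 1 × 336 = 336
  C-H: 6 × 408 = 2448
  C=C: 1 × 604 = 604
  I-I: 1 × 155 = 155
  Σ(broken) = 3543 kJ
Bonds formed (products):
  C-C: 2 × 336 = 672
  C-H: 6 × 408 = 2448
  C-I: 2 × 247 = 494
  Σ(formed) = 3614 kJ
ΔH = Σ(broken) − Σ(formed) = 3543 − 3614 = −71 kJ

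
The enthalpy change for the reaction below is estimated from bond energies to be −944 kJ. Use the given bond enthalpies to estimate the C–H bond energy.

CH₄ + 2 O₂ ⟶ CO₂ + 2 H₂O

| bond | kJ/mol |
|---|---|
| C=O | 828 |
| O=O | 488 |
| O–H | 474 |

D(C–H) ≈ 408 kJ/mol

Let D be the C–H bond energy.
Σ(broken) = 4×D + 2×488 = 976 + 4D
Σ(formed) = 2×828 + 4×474 = 3552
ΔH = Σ(broken) − Σ(formed) = (976 + 4D) − (3552) = −2576 + 4D
Setting this equal to −944 kJ gives 4D = 1632, so D = 408 kJ/mol.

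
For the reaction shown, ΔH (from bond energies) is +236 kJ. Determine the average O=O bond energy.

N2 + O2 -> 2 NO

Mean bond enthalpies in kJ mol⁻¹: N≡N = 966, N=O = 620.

D(O=O) ≈ 510 kJ/mol

Let D be the O=O bond energy.
Σ(broken) = 1×966 + 1×D = 966 + D
Σ(formed) = 2×620 = 1240
ΔH = Σ(broken) − Σ(formed) = (966 + D) − (1240) = −274 + D
Setting this equal to +236 kJ gives D = 510 kJ/mol.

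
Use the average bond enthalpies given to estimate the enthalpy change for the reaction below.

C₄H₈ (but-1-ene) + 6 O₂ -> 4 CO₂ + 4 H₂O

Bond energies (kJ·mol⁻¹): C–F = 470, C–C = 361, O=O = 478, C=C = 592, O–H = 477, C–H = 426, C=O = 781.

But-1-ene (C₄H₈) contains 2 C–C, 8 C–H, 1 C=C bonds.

ΔH ≈ −2474 kJ

Bonds broken (reactants):
  C–C: 2 × 361 = 722
  C–H: 8 × 426 = 3408
  C=C: 1 × 592 = 592
  O=O: 6 × 478 = 2868
  Σ(broken) = 7590 kJ
Bonds formed (products):
  C=O: 8 × 781 = 6248
  O–H: 8 × 477 = 3816
  Σ(formed) = 10064 kJ
ΔH = Σ(broken) − Σ(formed) = 7590 − 10064 = −2474 kJ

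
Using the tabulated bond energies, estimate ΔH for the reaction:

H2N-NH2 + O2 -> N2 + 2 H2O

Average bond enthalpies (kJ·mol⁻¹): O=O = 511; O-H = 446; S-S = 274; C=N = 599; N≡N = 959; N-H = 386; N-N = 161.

ΔH ≈ −527 kJ

Bonds broken (reactants):
  N-H: 4 × 386 = 1544
  N-N: 1 × 161 = 161
  O=O: 1 × 511 = 511
  Σ(broken) = 2216 kJ
Bonds formed (products):
  N≡N: 1 × 959 = 959
  O-H: 4 × 446 = 1784
  Σ(formed) = 2743 kJ
ΔH = Σ(broken) − Σ(formed) = 2216 − 2743 = −527 kJ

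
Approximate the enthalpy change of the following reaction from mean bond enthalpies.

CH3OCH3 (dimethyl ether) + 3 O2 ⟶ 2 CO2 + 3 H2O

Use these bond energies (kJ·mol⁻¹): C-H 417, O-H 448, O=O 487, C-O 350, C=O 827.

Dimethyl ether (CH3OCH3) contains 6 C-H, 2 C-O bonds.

ΔH ≈ −1333 kJ

Bonds broken (reactants):
  C-H: 6 × 417 = 2502
  C-O: 2 × 350 = 700
  O=O: 3 × 487 = 1461
  Σ(broken) = 4663 kJ
Bonds formed (products):
  C=O: 4 × 827 = 3308
  O-H: 6 × 448 = 2688
  Σ(formed) = 5996 kJ
ΔH = Σ(broken) − Σ(formed) = 4663 − 5996 = −1333 kJ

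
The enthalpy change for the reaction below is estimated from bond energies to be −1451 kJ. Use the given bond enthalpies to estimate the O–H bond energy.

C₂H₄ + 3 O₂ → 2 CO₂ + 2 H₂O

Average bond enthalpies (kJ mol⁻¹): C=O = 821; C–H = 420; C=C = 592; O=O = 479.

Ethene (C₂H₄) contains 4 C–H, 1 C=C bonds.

D(O–H) ≈ 469 kJ/mol

Let D be the O–H bond energy.
Σ(broken) = 4×420 + 1×592 + 3×479 = 3709
Σ(formed) = 4×821 + 4×D = 3284 + 4D
ΔH = Σ(broken) − Σ(formed) = (3709) − (3284 + 4D) = +425 − 4D
Setting this equal to −1451 kJ gives 4D = 1876, so D = 469 kJ/mol.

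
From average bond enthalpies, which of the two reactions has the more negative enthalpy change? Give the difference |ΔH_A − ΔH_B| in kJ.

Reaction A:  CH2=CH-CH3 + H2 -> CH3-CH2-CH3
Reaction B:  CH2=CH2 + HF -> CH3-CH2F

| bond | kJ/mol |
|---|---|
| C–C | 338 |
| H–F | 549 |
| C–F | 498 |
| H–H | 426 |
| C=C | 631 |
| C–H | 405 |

Reaction A:
  Bonds broken (reactants):
    C–C: 1 × 338 = 338
    C–H: 6 × 405 = 2430
    C=C: 1 × 631 = 631
    H–H: 1 × 426 = 426
    Σ(broken) = 3825 kJ
  Bonds formed (products):
    C–C: 2 × 338 = 676
    C–H: 8 × 405 = 3240
    Σ(formed) = 3916 kJ
  ΔH_A = 3825 − 3916 = −91 kJ
Reaction B:
  Bonds broken (reactants):
    C–H: 4 × 405 = 1620
    C=C: 1 × 631 = 631
    H–F: 1 × 549 = 549
    Σ(broken) = 2800 kJ
  Bonds formed (products):
    C–C: 1 × 338 = 338
    C–F: 1 × 498 = 498
    C–H: 5 × 405 = 2025
    Σ(formed) = 2861 kJ
  ΔH_B = 2800 − 2861 = −61 kJ
ΔH_A − ΔH_B = −30 kJ, so reaction A has the more negative ΔH; |ΔH_A − ΔH_B| = 30 kJ.

Reaction A, by 30 kJ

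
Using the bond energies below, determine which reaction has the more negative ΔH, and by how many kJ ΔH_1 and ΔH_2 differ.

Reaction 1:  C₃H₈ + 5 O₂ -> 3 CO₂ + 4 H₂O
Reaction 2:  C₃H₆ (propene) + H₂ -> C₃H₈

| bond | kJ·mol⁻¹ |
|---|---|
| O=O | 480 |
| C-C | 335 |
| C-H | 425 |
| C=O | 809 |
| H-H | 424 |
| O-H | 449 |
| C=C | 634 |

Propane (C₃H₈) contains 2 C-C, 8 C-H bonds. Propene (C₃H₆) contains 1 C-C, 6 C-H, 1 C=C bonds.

Reaction 1:
  Bonds broken (reactants):
    C-C: 2 × 335 = 670
    C-H: 8 × 425 = 3400
    O=O: 5 × 480 = 2400
    Σ(broken) = 6470 kJ
  Bonds formed (products):
    C=O: 6 × 809 = 4854
    O-H: 8 × 449 = 3592
    Σ(formed) = 8446 kJ
  ΔH_1 = 6470 − 8446 = −1976 kJ
Reaction 2:
  Bonds broken (reactants):
    C-C: 1 × 335 = 335
    C-H: 6 × 425 = 2550
    C=C: 1 × 634 = 634
    H-H: 1 × 424 = 424
    Σ(broken) = 3943 kJ
  Bonds formed (products):
    C-C: 2 × 335 = 670
    C-H: 8 × 425 = 3400
    Σ(formed) = 4070 kJ
  ΔH_2 = 3943 − 4070 = −127 kJ
ΔH_1 − ΔH_2 = −1849 kJ, so reaction 1 has the more negative ΔH; |ΔH_1 − ΔH_2| = 1849 kJ.

Reaction 1, by 1849 kJ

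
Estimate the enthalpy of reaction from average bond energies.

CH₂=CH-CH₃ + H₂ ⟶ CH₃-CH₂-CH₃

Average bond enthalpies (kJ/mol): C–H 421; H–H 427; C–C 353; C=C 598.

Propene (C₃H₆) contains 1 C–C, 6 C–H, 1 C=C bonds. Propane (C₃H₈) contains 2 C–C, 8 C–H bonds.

Bonds broken (reactants):
  C–C: 1 × 353 = 353
  C–H: 6 × 421 = 2526
  C=C: 1 × 598 = 598
  H–H: 1 × 427 = 427
  Σ(broken) = 3904 kJ
Bonds formed (products):
  C–C: 2 × 353 = 706
  C–H: 8 × 421 = 3368
  Σ(formed) = 4074 kJ
ΔH = Σ(broken) − Σ(formed) = 3904 − 4074 = −170 kJ

ΔH ≈ −170 kJ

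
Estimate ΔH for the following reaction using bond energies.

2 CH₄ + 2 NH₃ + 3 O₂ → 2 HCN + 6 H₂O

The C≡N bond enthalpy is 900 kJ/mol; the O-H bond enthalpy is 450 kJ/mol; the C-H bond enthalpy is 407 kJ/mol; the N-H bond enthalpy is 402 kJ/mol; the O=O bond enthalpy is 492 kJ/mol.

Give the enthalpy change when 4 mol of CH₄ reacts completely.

Bonds broken (reactants):
  C-H: 8 × 407 = 3256
  N-H: 6 × 402 = 2412
  O=O: 3 × 492 = 1476
  Σ(broken) = 7144 kJ
Bonds formed (products):
  C≡N: 2 × 900 = 1800
  C-H: 2 × 407 = 814
  O-H: 12 × 450 = 5400
  Σ(formed) = 8014 kJ
ΔH = Σ(broken) − Σ(formed) = 7144 − 8014 = −870 kJ
For 2× the reaction as written: 2 × (−870) = −1740 kJ

ΔH = −1740 kJ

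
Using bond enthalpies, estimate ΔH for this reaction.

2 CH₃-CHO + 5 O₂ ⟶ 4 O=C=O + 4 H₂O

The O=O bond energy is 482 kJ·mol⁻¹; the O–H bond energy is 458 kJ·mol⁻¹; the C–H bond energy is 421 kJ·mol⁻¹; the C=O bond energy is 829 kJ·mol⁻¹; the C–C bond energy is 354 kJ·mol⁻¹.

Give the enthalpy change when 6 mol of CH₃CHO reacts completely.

Bonds broken (reactants):
  C–C: 2 × 354 = 708
  C–H: 8 × 421 = 3368
  C=O: 2 × 829 = 1658
  O=O: 5 × 482 = 2410
  Σ(broken) = 8144 kJ
Bonds formed (products):
  C=O: 8 × 829 = 6632
  O–H: 8 × 458 = 3664
  Σ(formed) = 10296 kJ
ΔH = Σ(broken) − Σ(formed) = 8144 − 10296 = −2152 kJ
For 3× the reaction as written: 3 × (−2152) = −6456 kJ

ΔH = −6456 kJ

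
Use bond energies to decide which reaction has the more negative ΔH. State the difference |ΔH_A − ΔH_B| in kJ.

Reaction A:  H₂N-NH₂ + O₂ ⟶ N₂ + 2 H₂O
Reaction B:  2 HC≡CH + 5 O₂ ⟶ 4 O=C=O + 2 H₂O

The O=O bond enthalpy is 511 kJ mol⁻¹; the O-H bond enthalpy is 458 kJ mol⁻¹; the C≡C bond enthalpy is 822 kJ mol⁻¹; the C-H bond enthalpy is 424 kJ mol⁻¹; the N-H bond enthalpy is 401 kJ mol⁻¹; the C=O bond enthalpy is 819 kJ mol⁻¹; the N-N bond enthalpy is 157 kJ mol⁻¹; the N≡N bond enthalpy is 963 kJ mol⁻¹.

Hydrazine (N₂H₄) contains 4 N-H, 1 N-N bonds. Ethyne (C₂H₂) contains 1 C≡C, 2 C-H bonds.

Reaction A:
  Bonds broken (reactants):
    N-H: 4 × 401 = 1604
    N-N: 1 × 157 = 157
    O=O: 1 × 511 = 511
    Σ(broken) = 2272 kJ
  Bonds formed (products):
    N≡N: 1 × 963 = 963
    O-H: 4 × 458 = 1832
    Σ(formed) = 2795 kJ
  ΔH_A = 2272 − 2795 = −523 kJ
Reaction B:
  Bonds broken (reactants):
    C≡C: 2 × 822 = 1644
    C-H: 4 × 424 = 1696
    O=O: 5 × 511 = 2555
    Σ(broken) = 5895 kJ
  Bonds formed (products):
    C=O: 8 × 819 = 6552
    O-H: 4 × 458 = 1832
    Σ(formed) = 8384 kJ
  ΔH_B = 5895 − 8384 = −2489 kJ
ΔH_A − ΔH_B = +1966 kJ, so reaction B has the more negative ΔH; |ΔH_A − ΔH_B| = 1966 kJ.

Reaction B, by 1966 kJ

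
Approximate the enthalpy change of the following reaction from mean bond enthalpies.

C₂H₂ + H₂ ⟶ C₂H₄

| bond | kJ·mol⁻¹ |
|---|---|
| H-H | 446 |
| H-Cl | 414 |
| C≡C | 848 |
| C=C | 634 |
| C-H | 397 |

ΔH ≈ −134 kJ

Bonds broken (reactants):
  C≡C: 1 × 848 = 848
  C-H: 2 × 397 = 794
  H-H: 1 × 446 = 446
  Σ(broken) = 2088 kJ
Bonds formed (products):
  C-H: 4 × 397 = 1588
  C=C: 1 × 634 = 634
  Σ(formed) = 2222 kJ
ΔH = Σ(broken) − Σ(formed) = 2088 − 2222 = −134 kJ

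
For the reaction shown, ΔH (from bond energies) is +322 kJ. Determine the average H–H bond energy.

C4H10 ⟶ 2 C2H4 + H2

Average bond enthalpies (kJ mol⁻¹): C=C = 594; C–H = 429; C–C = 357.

Let D be the H–H bond energy.
Σ(broken) = 3×357 + 10×429 = 5361
Σ(formed) = 8×429 + 2×594 + 1×D = 4620 + D
ΔH = Σ(broken) − Σ(formed) = (5361) − (4620 + D) = +741 − D
Setting this equal to +322 kJ gives D = 419 kJ/mol.

D(H–H) ≈ 419 kJ/mol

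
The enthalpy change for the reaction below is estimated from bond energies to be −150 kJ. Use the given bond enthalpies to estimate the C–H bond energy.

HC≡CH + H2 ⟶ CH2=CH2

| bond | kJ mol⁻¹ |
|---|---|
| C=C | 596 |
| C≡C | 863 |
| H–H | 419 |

D(C–H) ≈ 418 kJ/mol

Let D be the C–H bond energy.
Σ(broken) = 1×863 + 2×D + 1×419 = 1282 + 2D
Σ(formed) = 4×D + 1×596 = 596 + 4D
ΔH = Σ(broken) − Σ(formed) = (1282 + 2D) − (596 + 4D) = +686 − 2D
Setting this equal to −150 kJ gives 2D = 836, so D = 418 kJ/mol.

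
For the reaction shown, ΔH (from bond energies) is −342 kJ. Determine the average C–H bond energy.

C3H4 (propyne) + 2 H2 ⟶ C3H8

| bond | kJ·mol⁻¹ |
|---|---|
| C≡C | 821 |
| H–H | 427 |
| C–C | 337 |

Let D be the C–H bond energy.
Σ(broken) = 1×821 + 1×337 + 4×D + 2×427 = 2012 + 4D
Σ(formed) = 2×337 + 8×D = 674 + 8D
ΔH = Σ(broken) − Σ(formed) = (2012 + 4D) − (674 + 8D) = +1338 − 4D
Setting this equal to −342 kJ gives 4D = 1680, so D = 420 kJ/mol.

D(C–H) ≈ 420 kJ/mol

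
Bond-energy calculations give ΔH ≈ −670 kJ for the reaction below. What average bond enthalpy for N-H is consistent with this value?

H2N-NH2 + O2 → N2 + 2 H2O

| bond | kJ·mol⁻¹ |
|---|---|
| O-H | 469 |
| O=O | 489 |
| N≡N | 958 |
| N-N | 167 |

Let D be the N-H bond energy.
Σ(broken) = 4×D + 1×167 + 1×489 = 656 + 4D
Σ(formed) = 1×958 + 4×469 = 2834
ΔH = Σ(broken) − Σ(formed) = (656 + 4D) − (2834) = −2178 + 4D
Setting this equal to −670 kJ gives 4D = 1508, so D = 377 kJ/mol.

D(N-H) ≈ 377 kJ/mol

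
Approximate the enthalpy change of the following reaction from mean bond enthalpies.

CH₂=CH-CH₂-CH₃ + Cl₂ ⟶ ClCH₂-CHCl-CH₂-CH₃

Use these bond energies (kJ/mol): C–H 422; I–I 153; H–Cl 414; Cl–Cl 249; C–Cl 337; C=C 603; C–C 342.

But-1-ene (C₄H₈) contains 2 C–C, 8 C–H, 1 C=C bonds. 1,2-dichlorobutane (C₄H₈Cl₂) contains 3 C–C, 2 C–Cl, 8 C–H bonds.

Bonds broken (reactants):
  C–C: 2 × 342 = 684
  C–H: 8 × 422 = 3376
  C=C: 1 × 603 = 603
  Cl–Cl: 1 × 249 = 249
  Σ(broken) = 4912 kJ
Bonds formed (products):
  C–C: 3 × 342 = 1026
  C–Cl: 2 × 337 = 674
  C–H: 8 × 422 = 3376
  Σ(formed) = 5076 kJ
ΔH = Σ(broken) − Σ(formed) = 4912 − 5076 = −164 kJ

ΔH ≈ −164 kJ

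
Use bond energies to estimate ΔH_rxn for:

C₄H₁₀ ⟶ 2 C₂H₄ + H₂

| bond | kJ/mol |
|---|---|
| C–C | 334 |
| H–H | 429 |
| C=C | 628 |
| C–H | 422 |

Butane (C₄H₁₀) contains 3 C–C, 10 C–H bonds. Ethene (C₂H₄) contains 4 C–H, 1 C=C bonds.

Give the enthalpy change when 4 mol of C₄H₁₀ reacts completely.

Bonds broken (reactants):
  C–C: 3 × 334 = 1002
  C–H: 10 × 422 = 4220
  Σ(broken) = 5222 kJ
Bonds formed (products):
  C–H: 8 × 422 = 3376
  C=C: 2 × 628 = 1256
  H–H: 1 × 429 = 429
  Σ(formed) = 5061 kJ
ΔH = Σ(broken) − Σ(formed) = 5222 − 5061 = +161 kJ
For 4× the reaction as written: 4 × (+161) = +644 kJ

ΔH = +644 kJ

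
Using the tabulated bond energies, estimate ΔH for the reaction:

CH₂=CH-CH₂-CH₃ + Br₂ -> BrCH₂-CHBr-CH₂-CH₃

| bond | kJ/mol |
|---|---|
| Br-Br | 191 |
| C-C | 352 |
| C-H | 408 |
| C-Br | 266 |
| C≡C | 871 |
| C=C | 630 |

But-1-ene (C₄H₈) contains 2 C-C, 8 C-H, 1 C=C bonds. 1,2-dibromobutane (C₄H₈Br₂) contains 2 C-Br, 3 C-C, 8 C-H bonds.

ΔH ≈ −63 kJ

Bonds broken (reactants):
  Br-Br: 1 × 191 = 191
  C-C: 2 × 352 = 704
  C-H: 8 × 408 = 3264
  C=C: 1 × 630 = 630
  Σ(broken) = 4789 kJ
Bonds formed (products):
  C-Br: 2 × 266 = 532
  C-C: 3 × 352 = 1056
  C-H: 8 × 408 = 3264
  Σ(formed) = 4852 kJ
ΔH = Σ(broken) − Σ(formed) = 4789 − 4852 = −63 kJ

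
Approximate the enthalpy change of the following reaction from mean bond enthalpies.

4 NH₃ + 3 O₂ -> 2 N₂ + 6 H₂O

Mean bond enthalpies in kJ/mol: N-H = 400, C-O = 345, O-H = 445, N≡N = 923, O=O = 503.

Bonds broken (reactants):
  N-H: 12 × 400 = 4800
  O=O: 3 × 503 = 1509
  Σ(broken) = 6309 kJ
Bonds formed (products):
  N≡N: 2 × 923 = 1846
  O-H: 12 × 445 = 5340
  Σ(formed) = 7186 kJ
ΔH = Σ(broken) − Σ(formed) = 6309 − 7186 = −877 kJ

ΔH ≈ −877 kJ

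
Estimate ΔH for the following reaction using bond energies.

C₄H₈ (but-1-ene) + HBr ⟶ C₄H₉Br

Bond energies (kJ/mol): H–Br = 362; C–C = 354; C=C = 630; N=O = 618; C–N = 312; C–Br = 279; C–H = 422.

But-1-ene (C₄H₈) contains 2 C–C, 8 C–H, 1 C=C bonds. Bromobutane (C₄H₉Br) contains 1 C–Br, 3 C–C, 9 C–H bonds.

Bonds broken (reactants):
  C–C: 2 × 354 = 708
  C–H: 8 × 422 = 3376
  C=C: 1 × 630 = 630
  H–Br: 1 × 362 = 362
  Σ(broken) = 5076 kJ
Bonds formed (products):
  C–Br: 1 × 279 = 279
  C–C: 3 × 354 = 1062
  C–H: 9 × 422 = 3798
  Σ(formed) = 5139 kJ
ΔH = Σ(broken) − Σ(formed) = 5076 − 5139 = −63 kJ

ΔH ≈ −63 kJ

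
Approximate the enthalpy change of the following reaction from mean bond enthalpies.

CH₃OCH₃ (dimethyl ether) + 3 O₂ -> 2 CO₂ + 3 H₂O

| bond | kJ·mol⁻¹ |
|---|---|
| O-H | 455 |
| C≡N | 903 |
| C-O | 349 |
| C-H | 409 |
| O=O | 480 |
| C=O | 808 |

Bonds broken (reactants):
  C-H: 6 × 409 = 2454
  C-O: 2 × 349 = 698
  O=O: 3 × 480 = 1440
  Σ(broken) = 4592 kJ
Bonds formed (products):
  C=O: 4 × 808 = 3232
  O-H: 6 × 455 = 2730
  Σ(formed) = 5962 kJ
ΔH = Σ(broken) − Σ(formed) = 4592 − 5962 = −1370 kJ

ΔH ≈ −1370 kJ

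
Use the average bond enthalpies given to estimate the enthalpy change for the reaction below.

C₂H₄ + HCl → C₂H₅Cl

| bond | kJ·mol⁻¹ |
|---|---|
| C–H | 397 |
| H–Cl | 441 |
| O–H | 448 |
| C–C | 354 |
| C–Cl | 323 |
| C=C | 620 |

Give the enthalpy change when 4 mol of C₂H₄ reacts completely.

Bonds broken (reactants):
  C–H: 4 × 397 = 1588
  C=C: 1 × 620 = 620
  H–Cl: 1 × 441 = 441
  Σ(broken) = 2649 kJ
Bonds formed (products):
  C–C: 1 × 354 = 354
  C–Cl: 1 × 323 = 323
  C–H: 5 × 397 = 1985
  Σ(formed) = 2662 kJ
ΔH = Σ(broken) − Σ(formed) = 2649 − 2662 = −13 kJ
For 4× the reaction as written: 4 × (−13) = −52 kJ

ΔH = −52 kJ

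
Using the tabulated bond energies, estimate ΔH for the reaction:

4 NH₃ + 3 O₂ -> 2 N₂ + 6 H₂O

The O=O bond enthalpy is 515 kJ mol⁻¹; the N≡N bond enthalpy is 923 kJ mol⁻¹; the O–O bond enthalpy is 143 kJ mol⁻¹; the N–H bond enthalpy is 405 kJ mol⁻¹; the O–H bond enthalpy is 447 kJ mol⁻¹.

ΔH ≈ −805 kJ

Bonds broken (reactants):
  N–H: 12 × 405 = 4860
  O=O: 3 × 515 = 1545
  Σ(broken) = 6405 kJ
Bonds formed (products):
  N≡N: 2 × 923 = 1846
  O–H: 12 × 447 = 5364
  Σ(formed) = 7210 kJ
ΔH = Σ(broken) − Σ(formed) = 6405 − 7210 = −805 kJ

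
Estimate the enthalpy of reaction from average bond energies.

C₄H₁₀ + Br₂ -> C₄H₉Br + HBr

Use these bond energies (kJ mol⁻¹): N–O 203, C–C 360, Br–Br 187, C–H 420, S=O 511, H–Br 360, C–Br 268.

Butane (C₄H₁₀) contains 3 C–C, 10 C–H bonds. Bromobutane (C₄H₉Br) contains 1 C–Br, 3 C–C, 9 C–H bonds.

Bonds broken (reactants):
  Br–Br: 1 × 187 = 187
  C–C: 3 × 360 = 1080
  C–H: 10 × 420 = 4200
  Σ(broken) = 5467 kJ
Bonds formed (products):
  C–Br: 1 × 268 = 268
  C–C: 3 × 360 = 1080
  C–H: 9 × 420 = 3780
  H–Br: 1 × 360 = 360
  Σ(formed) = 5488 kJ
ΔH = Σ(broken) − Σ(formed) = 5467 − 5488 = −21 kJ

ΔH ≈ −21 kJ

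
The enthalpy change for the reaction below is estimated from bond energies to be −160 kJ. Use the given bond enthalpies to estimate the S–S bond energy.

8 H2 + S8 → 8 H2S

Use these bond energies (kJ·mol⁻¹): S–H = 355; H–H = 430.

D(S–S) ≈ 260 kJ/mol

Let D be the S–S bond energy.
Σ(broken) = 8×430 + 8×D = 3440 + 8D
Σ(formed) = 16×355 = 5680
ΔH = Σ(broken) − Σ(formed) = (3440 + 8D) − (5680) = −2240 + 8D
Setting this equal to −160 kJ gives 8D = 2080, so D = 260 kJ/mol.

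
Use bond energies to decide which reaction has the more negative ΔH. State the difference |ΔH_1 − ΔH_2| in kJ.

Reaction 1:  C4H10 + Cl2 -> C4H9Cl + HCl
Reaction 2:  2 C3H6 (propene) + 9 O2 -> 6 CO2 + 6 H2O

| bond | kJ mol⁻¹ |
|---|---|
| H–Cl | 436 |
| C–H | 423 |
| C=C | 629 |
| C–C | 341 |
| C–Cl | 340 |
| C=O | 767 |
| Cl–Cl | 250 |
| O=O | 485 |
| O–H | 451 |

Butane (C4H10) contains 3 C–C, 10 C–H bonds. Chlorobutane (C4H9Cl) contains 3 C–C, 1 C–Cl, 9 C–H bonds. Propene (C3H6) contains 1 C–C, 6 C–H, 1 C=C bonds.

Reaction 2, by 3132 kJ

Reaction 1:
  Bonds broken (reactants):
    C–C: 3 × 341 = 1023
    C–H: 10 × 423 = 4230
    Cl–Cl: 1 × 250 = 250
    Σ(broken) = 5503 kJ
  Bonds formed (products):
    C–C: 3 × 341 = 1023
    C–Cl: 1 × 340 = 340
    C–H: 9 × 423 = 3807
    H–Cl: 1 × 436 = 436
    Σ(formed) = 5606 kJ
  ΔH_1 = 5503 − 5606 = −103 kJ
Reaction 2:
  Bonds broken (reactants):
    C–C: 2 × 341 = 682
    C–H: 12 × 423 = 5076
    C=C: 2 × 629 = 1258
    O=O: 9 × 485 = 4365
    Σ(broken) = 11381 kJ
  Bonds formed (products):
    C=O: 12 × 767 = 9204
    O–H: 12 × 451 = 5412
    Σ(formed) = 14616 kJ
  ΔH_2 = 11381 − 14616 = −3235 kJ
ΔH_1 − ΔH_2 = +3132 kJ, so reaction 2 has the more negative ΔH; |ΔH_1 − ΔH_2| = 3132 kJ.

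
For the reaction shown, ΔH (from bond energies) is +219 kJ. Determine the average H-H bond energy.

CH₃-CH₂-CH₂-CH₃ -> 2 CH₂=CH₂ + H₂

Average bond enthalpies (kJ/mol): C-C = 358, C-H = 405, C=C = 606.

Let D be the H-H bond energy.
Σ(broken) = 3×358 + 10×405 = 5124
Σ(formed) = 8×405 + 2×606 + 1×D = 4452 + D
ΔH = Σ(broken) − Σ(formed) = (5124) − (4452 + D) = +672 − D
Setting this equal to +219 kJ gives D = 453 kJ/mol.

D(H-H) ≈ 453 kJ/mol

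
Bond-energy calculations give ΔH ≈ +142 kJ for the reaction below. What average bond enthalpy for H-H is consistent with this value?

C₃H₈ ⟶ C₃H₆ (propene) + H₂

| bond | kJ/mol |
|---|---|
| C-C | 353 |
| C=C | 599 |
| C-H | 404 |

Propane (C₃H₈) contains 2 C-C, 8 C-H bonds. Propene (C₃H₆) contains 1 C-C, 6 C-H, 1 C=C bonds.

D(H-H) ≈ 420 kJ/mol

Let D be the H-H bond energy.
Σ(broken) = 2×353 + 8×404 = 3938
Σ(formed) = 1×353 + 6×404 + 1×599 + 1×D = 3376 + D
ΔH = Σ(broken) − Σ(formed) = (3938) − (3376 + D) = +562 − D
Setting this equal to +142 kJ gives D = 420 kJ/mol.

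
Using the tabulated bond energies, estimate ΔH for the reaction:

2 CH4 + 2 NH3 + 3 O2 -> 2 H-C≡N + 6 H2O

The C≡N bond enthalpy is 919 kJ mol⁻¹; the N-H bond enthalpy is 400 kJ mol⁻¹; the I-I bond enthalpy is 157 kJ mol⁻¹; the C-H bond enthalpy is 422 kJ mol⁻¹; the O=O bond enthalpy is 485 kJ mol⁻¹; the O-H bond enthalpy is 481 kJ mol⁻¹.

Bonds broken (reactants):
  C-H: 8 × 422 = 3376
  N-H: 6 × 400 = 2400
  O=O: 3 × 485 = 1455
  Σ(broken) = 7231 kJ
Bonds formed (products):
  C≡N: 2 × 919 = 1838
  C-H: 2 × 422 = 844
  O-H: 12 × 481 = 5772
  Σ(formed) = 8454 kJ
ΔH = Σ(broken) − Σ(formed) = 7231 − 8454 = −1223 kJ

ΔH ≈ −1223 kJ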